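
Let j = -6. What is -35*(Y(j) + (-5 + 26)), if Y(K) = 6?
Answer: -945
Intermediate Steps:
-35*(Y(j) + (-5 + 26)) = -35*(6 + (-5 + 26)) = -35*(6 + 21) = -35*27 = -945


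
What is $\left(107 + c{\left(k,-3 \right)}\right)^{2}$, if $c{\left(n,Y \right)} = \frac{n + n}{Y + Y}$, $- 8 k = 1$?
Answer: $\frac{6599761}{576} \approx 11458.0$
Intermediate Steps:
$k = - \frac{1}{8}$ ($k = \left(- \frac{1}{8}\right) 1 = - \frac{1}{8} \approx -0.125$)
$c{\left(n,Y \right)} = \frac{n}{Y}$ ($c{\left(n,Y \right)} = \frac{2 n}{2 Y} = 2 n \frac{1}{2 Y} = \frac{n}{Y}$)
$\left(107 + c{\left(k,-3 \right)}\right)^{2} = \left(107 - \frac{1}{8 \left(-3\right)}\right)^{2} = \left(107 - - \frac{1}{24}\right)^{2} = \left(107 + \frac{1}{24}\right)^{2} = \left(\frac{2569}{24}\right)^{2} = \frac{6599761}{576}$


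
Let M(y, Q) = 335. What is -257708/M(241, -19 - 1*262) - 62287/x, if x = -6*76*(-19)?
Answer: -2253648257/2902440 ≈ -776.47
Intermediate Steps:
x = 8664 (x = -456*(-19) = 8664)
-257708/M(241, -19 - 1*262) - 62287/x = -257708/335 - 62287/8664 = -2253648257/2902440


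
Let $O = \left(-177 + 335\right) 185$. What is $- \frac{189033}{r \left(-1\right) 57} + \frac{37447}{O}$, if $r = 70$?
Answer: $\frac{94580802}{1943795} \approx 48.658$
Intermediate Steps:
$O = 29230$ ($O = 158 \cdot 185 = 29230$)
$- \frac{189033}{r \left(-1\right) 57} + \frac{37447}{O} = - \frac{189033}{70 \left(-1\right) 57} + \frac{37447}{29230} = - \frac{189033}{\left(-70\right) 57} + 37447 \cdot \frac{1}{29230} = - \frac{189033}{-3990} + \frac{37447}{29230} = \left(-189033\right) \left(- \frac{1}{3990}\right) + \frac{37447}{29230} = \frac{63011}{1330} + \frac{37447}{29230} = \frac{94580802}{1943795}$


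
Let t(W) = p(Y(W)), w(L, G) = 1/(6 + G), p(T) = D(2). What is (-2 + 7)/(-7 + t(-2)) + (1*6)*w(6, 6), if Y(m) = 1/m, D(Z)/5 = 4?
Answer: 23/26 ≈ 0.88461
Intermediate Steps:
D(Z) = 20 (D(Z) = 5*4 = 20)
Y(m) = 1/m
p(T) = 20
t(W) = 20
(-2 + 7)/(-7 + t(-2)) + (1*6)*w(6, 6) = (-2 + 7)/(-7 + 20) + (1*6)/(6 + 6) = 5/13 + 6/12 = 5*(1/13) + 6*(1/12) = 5/13 + 1/2 = 23/26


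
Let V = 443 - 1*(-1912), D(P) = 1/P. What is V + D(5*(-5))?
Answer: 58874/25 ≈ 2355.0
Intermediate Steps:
V = 2355 (V = 443 + 1912 = 2355)
V + D(5*(-5)) = 2355 + 1/(5*(-5)) = 2355 + 1/(-25) = 2355 - 1/25 = 58874/25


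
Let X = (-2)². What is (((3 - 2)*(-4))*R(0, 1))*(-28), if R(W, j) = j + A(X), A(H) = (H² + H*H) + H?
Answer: 4144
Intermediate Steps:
X = 4
A(H) = H + 2*H² (A(H) = (H² + H²) + H = 2*H² + H = H + 2*H²)
R(W, j) = 36 + j (R(W, j) = j + 4*(1 + 2*4) = j + 4*(1 + 8) = j + 4*9 = j + 36 = 36 + j)
(((3 - 2)*(-4))*R(0, 1))*(-28) = (((3 - 2)*(-4))*(36 + 1))*(-28) = ((1*(-4))*37)*(-28) = -4*37*(-28) = -148*(-28) = 4144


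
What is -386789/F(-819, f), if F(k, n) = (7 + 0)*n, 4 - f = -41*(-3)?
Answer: 386789/833 ≈ 464.33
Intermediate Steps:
f = -119 (f = 4 - (-41)*(-3) = 4 - 1*123 = 4 - 123 = -119)
F(k, n) = 7*n
-386789/F(-819, f) = -386789/(7*(-119)) = -386789/(-833) = -386789*(-1/833) = 386789/833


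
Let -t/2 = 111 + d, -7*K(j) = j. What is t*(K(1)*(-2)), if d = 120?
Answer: -132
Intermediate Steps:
K(j) = -j/7
t = -462 (t = -2*(111 + 120) = -2*231 = -462)
t*(K(1)*(-2)) = -462*(-1/7*1)*(-2) = -(-66)*(-2) = -462*2/7 = -132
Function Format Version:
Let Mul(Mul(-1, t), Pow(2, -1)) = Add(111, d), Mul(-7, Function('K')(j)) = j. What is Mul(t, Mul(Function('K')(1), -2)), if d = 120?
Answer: -132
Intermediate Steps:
Function('K')(j) = Mul(Rational(-1, 7), j)
t = -462 (t = Mul(-2, Add(111, 120)) = Mul(-2, 231) = -462)
Mul(t, Mul(Function('K')(1), -2)) = Mul(-462, Mul(Mul(Rational(-1, 7), 1), -2)) = Mul(-462, Mul(Rational(-1, 7), -2)) = Mul(-462, Rational(2, 7)) = -132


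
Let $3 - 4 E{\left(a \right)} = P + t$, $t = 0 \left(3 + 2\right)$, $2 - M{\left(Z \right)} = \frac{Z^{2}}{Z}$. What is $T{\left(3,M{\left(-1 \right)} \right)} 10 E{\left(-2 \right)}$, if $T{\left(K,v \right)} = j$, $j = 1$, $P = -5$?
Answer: $20$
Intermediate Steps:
$M{\left(Z \right)} = 2 - Z$ ($M{\left(Z \right)} = 2 - \frac{Z^{2}}{Z} = 2 - Z$)
$T{\left(K,v \right)} = 1$
$t = 0$ ($t = 0 \cdot 5 = 0$)
$E{\left(a \right)} = 2$ ($E{\left(a \right)} = \frac{3}{4} - \frac{-5 + 0}{4} = \frac{3}{4} - - \frac{5}{4} = \frac{3}{4} + \frac{5}{4} = 2$)
$T{\left(3,M{\left(-1 \right)} \right)} 10 E{\left(-2 \right)} = 1 \cdot 10 \cdot 2 = 10 \cdot 2 = 20$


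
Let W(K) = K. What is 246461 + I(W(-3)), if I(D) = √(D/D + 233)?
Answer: 246461 + 3*√26 ≈ 2.4648e+5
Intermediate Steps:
I(D) = 3*√26 (I(D) = √(1 + 233) = √234 = 3*√26)
246461 + I(W(-3)) = 246461 + 3*√26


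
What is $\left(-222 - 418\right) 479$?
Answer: $-306560$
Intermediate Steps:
$\left(-222 - 418\right) 479 = \left(-640\right) 479 = -306560$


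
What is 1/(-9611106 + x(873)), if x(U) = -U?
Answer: -1/9611979 ≈ -1.0404e-7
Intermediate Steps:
1/(-9611106 + x(873)) = 1/(-9611106 - 1*873) = 1/(-9611106 - 873) = 1/(-9611979) = -1/9611979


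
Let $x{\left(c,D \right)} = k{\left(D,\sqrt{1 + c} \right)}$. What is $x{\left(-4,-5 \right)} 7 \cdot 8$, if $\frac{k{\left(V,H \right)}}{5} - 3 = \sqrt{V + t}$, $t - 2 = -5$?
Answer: $840 + 560 i \sqrt{2} \approx 840.0 + 791.96 i$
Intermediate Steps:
$t = -3$ ($t = 2 - 5 = -3$)
$k{\left(V,H \right)} = 15 + 5 \sqrt{-3 + V}$ ($k{\left(V,H \right)} = 15 + 5 \sqrt{V - 3} = 15 + 5 \sqrt{-3 + V}$)
$x{\left(c,D \right)} = 15 + 5 \sqrt{-3 + D}$
$x{\left(-4,-5 \right)} 7 \cdot 8 = \left(15 + 5 \sqrt{-3 - 5}\right) 7 \cdot 8 = \left(15 + 5 \sqrt{-8}\right) 7 \cdot 8 = \left(15 + 5 \cdot 2 i \sqrt{2}\right) 7 \cdot 8 = \left(15 + 10 i \sqrt{2}\right) 7 \cdot 8 = \left(105 + 70 i \sqrt{2}\right) 8 = 840 + 560 i \sqrt{2}$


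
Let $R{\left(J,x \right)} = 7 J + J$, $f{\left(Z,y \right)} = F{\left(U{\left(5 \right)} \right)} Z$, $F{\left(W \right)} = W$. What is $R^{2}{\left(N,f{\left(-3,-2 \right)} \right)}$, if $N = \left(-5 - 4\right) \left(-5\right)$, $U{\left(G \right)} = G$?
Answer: $129600$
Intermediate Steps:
$N = 45$ ($N = \left(-9\right) \left(-5\right) = 45$)
$f{\left(Z,y \right)} = 5 Z$
$R{\left(J,x \right)} = 8 J$
$R^{2}{\left(N,f{\left(-3,-2 \right)} \right)} = \left(8 \cdot 45\right)^{2} = 360^{2} = 129600$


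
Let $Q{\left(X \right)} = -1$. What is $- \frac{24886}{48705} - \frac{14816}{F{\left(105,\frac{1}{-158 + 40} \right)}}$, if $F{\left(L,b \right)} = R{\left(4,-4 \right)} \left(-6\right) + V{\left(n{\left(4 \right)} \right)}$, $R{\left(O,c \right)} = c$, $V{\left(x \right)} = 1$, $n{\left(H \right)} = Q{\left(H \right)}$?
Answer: $- \frac{144447086}{243525} \approx -593.15$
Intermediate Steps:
$n{\left(H \right)} = -1$
$F{\left(L,b \right)} = 25$ ($F{\left(L,b \right)} = \left(-4\right) \left(-6\right) + 1 = 24 + 1 = 25$)
$- \frac{24886}{48705} - \frac{14816}{F{\left(105,\frac{1}{-158 + 40} \right)}} = - \frac{24886}{48705} - \frac{14816}{25} = - \frac{144447086}{243525}$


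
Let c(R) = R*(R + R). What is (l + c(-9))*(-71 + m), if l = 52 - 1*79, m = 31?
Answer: -5400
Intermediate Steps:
l = -27 (l = 52 - 79 = -27)
c(R) = 2*R² (c(R) = R*(2*R) = 2*R²)
(l + c(-9))*(-71 + m) = (-27 + 2*(-9)²)*(-71 + 31) = (-27 + 2*81)*(-40) = (-27 + 162)*(-40) = 135*(-40) = -5400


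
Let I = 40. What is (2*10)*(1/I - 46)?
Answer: -1839/2 ≈ -919.50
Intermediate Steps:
(2*10)*(1/I - 46) = (2*10)*(1/40 - 46) = 20*(1/40 - 46) = 20*(-1839/40) = -1839/2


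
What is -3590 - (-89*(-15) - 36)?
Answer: -4889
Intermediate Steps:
-3590 - (-89*(-15) - 36) = -3590 - (1335 - 36) = -3590 - 1*1299 = -3590 - 1299 = -4889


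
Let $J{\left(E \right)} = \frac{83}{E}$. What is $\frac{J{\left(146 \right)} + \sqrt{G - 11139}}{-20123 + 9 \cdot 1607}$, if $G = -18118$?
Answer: $- \frac{83}{826360} - \frac{i \sqrt{29257}}{5660} \approx -0.00010044 - 0.03022 i$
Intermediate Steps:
$\frac{J{\left(146 \right)} + \sqrt{G - 11139}}{-20123 + 9 \cdot 1607} = \frac{\frac{83}{146} + \sqrt{-18118 - 11139}}{-20123 + 9 \cdot 1607} = \frac{83 \cdot \frac{1}{146} + \sqrt{-29257}}{-20123 + 14463} = \frac{\frac{83}{146} + i \sqrt{29257}}{-5660} = \left(\frac{83}{146} + i \sqrt{29257}\right) \left(- \frac{1}{5660}\right) = - \frac{83}{826360} - \frac{i \sqrt{29257}}{5660}$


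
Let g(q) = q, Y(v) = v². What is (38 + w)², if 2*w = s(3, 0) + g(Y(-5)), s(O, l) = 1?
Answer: 2601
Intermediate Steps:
w = 13 (w = (1 + (-5)²)/2 = (1 + 25)/2 = (½)*26 = 13)
(38 + w)² = (38 + 13)² = 51² = 2601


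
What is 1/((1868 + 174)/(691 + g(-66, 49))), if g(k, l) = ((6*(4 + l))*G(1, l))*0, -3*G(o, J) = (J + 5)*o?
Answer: 691/2042 ≈ 0.33839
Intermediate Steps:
G(o, J) = -o*(5 + J)/3 (G(o, J) = -(J + 5)*o/3 = -(5 + J)*o/3 = -o*(5 + J)/3)
g(k, l) = 0 (g(k, l) = ((6*(4 + l))*(-⅓*1*(5 + l)))*0 = ((24 + 6*l)*(-5/3 - l/3))*0 = 0)
1/((1868 + 174)/(691 + g(-66, 49))) = 1/((1868 + 174)/(691 + 0)) = 1/(2042/691) = 691/2042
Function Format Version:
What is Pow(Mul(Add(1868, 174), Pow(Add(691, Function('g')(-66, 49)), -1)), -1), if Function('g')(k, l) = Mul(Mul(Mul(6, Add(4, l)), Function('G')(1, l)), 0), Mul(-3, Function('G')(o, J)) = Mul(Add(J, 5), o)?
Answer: Rational(691, 2042) ≈ 0.33839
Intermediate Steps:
Function('G')(o, J) = Mul(Rational(-1, 3), o, Add(5, J)) (Function('G')(o, J) = Mul(Rational(-1, 3), Mul(Add(J, 5), o)) = Mul(Rational(-1, 3), Mul(Add(5, J), o)) = Mul(Rational(-1, 3), Mul(o, Add(5, J))) = Mul(Rational(-1, 3), o, Add(5, J)))
Function('g')(k, l) = 0 (Function('g')(k, l) = Mul(Mul(Mul(6, Add(4, l)), Mul(Rational(-1, 3), 1, Add(5, l))), 0) = Mul(Mul(Add(24, Mul(6, l)), Add(Rational(-5, 3), Mul(Rational(-1, 3), l))), 0) = 0)
Pow(Mul(Add(1868, 174), Pow(Add(691, Function('g')(-66, 49)), -1)), -1) = Pow(Mul(Add(1868, 174), Pow(Add(691, 0), -1)), -1) = Pow(Mul(2042, Pow(691, -1)), -1) = Pow(Mul(2042, Rational(1, 691)), -1) = Pow(Rational(2042, 691), -1) = Rational(691, 2042)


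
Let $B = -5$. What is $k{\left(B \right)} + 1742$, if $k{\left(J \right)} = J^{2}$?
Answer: $1767$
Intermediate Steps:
$k{\left(B \right)} + 1742 = \left(-5\right)^{2} + 1742 = 25 + 1742 = 1767$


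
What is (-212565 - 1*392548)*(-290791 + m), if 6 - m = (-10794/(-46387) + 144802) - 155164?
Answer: 7871305362626935/46387 ≈ 1.6969e+11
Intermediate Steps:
m = 480929622/46387 (m = 6 - ((-10794/(-46387) + 144802) - 155164) = 6 - ((-10794*(-1/46387) + 144802) - 155164) = 6 - ((10794/46387 + 144802) - 155164) = 6 - (6716941168/46387 - 155164) = 6 - 1*(-480651300/46387) = 6 + 480651300/46387 = 480929622/46387 ≈ 10368.)
(-212565 - 1*392548)*(-290791 + m) = (-212565 - 1*392548)*(-290791 + 480929622/46387) = (-212565 - 392548)*(-13007992495/46387) = -605113*(-13007992495/46387) = 7871305362626935/46387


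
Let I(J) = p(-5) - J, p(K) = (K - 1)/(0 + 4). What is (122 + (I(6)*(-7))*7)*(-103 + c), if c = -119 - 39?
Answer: -255519/2 ≈ -1.2776e+5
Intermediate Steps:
p(K) = -¼ + K/4 (p(K) = (-1 + K)/4 = (-1 + K)*(¼) = -¼ + K/4)
I(J) = -3/2 - J (I(J) = (-¼ + (¼)*(-5)) - J = (-¼ - 5/4) - J = -3/2 - J)
c = -158
(122 + (I(6)*(-7))*7)*(-103 + c) = (122 + ((-3/2 - 1*6)*(-7))*7)*(-103 - 158) = (122 + ((-3/2 - 6)*(-7))*7)*(-261) = (122 - 15/2*(-7)*7)*(-261) = (122 + (105/2)*7)*(-261) = (122 + 735/2)*(-261) = (979/2)*(-261) = -255519/2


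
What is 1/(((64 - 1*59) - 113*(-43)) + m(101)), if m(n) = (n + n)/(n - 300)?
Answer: 199/967734 ≈ 0.00020564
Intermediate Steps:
m(n) = 2*n/(-300 + n) (m(n) = (2*n)/(-300 + n) = 2*n/(-300 + n))
1/(((64 - 1*59) - 113*(-43)) + m(101)) = 1/(((64 - 1*59) - 113*(-43)) + 2*101/(-300 + 101)) = 1/(((64 - 59) + 4859) + 2*101/(-199)) = 1/((5 + 4859) + 2*101*(-1/199)) = 1/(4864 - 202/199) = 1/(967734/199) = 199/967734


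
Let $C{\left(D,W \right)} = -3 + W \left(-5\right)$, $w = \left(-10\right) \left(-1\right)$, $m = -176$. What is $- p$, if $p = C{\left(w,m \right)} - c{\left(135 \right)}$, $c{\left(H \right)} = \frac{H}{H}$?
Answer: $-876$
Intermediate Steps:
$c{\left(H \right)} = 1$
$w = 10$
$C{\left(D,W \right)} = -3 - 5 W$
$p = 876$ ($p = \left(-3 - -880\right) - 1 = \left(-3 + 880\right) - 1 = 877 - 1 = 876$)
$- p = \left(-1\right) 876 = -876$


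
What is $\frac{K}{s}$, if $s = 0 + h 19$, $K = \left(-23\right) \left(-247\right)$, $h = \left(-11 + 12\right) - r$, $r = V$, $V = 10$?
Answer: $- \frac{299}{9} \approx -33.222$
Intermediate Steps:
$r = 10$
$h = -9$ ($h = \left(-11 + 12\right) - 10 = 1 - 10 = -9$)
$K = 5681$
$s = -171$ ($s = 0 - 171 = -171$)
$\frac{K}{s} = \frac{5681}{-171} = 5681 \left(- \frac{1}{171}\right) = - \frac{299}{9}$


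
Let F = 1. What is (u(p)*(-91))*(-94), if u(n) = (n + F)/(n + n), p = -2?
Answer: 4277/2 ≈ 2138.5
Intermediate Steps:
u(n) = (1 + n)/(2*n) (u(n) = (n + 1)/(n + n) = (1 + n)/((2*n)) = (1 + n)*(1/(2*n)) = (1 + n)/(2*n))
(u(p)*(-91))*(-94) = (((½)*(1 - 2)/(-2))*(-91))*(-94) = (((½)*(-½)*(-1))*(-91))*(-94) = ((¼)*(-91))*(-94) = -91/4*(-94) = 4277/2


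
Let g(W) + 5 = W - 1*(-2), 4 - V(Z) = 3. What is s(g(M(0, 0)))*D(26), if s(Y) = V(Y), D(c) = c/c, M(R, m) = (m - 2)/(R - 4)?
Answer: 1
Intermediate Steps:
V(Z) = 1 (V(Z) = 4 - 1*3 = 4 - 3 = 1)
M(R, m) = (-2 + m)/(-4 + R)
g(W) = -3 + W (g(W) = -5 + (W - 1*(-2)) = -5 + (W + 2) = -5 + (2 + W) = -3 + W)
D(c) = 1
s(Y) = 1
s(g(M(0, 0)))*D(26) = 1*1 = 1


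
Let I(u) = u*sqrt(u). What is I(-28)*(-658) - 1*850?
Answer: -850 + 36848*I*sqrt(7) ≈ -850.0 + 97491.0*I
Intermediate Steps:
I(u) = u**(3/2)
I(-28)*(-658) - 1*850 = (-28)**(3/2)*(-658) - 1*850 = -56*I*sqrt(7)*(-658) - 850 = 36848*I*sqrt(7) - 850 = -850 + 36848*I*sqrt(7)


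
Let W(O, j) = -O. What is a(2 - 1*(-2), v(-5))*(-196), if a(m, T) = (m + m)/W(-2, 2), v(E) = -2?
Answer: -784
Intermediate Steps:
a(m, T) = m (a(m, T) = (m + m)/((-1*(-2))) = (2*m)/2 = (2*m)*(½) = m)
a(2 - 1*(-2), v(-5))*(-196) = (2 - 1*(-2))*(-196) = (2 + 2)*(-196) = 4*(-196) = -784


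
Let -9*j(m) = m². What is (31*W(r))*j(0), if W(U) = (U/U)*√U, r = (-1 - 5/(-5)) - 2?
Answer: 0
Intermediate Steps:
j(m) = -m²/9
r = -2 (r = (-1 - 5*(-⅕)) - 2 = (-1 + 1) - 2 = 0 - 2 = -2)
W(U) = √U (W(U) = 1*√U = √U)
(31*W(r))*j(0) = (31*√(-2))*(-⅑*0²) = (31*(I*√2))*(-⅑*0) = (31*I*√2)*0 = 0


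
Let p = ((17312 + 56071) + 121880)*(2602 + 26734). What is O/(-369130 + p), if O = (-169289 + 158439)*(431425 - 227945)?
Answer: -1103879000/2863933119 ≈ -0.38544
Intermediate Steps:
O = -2207758000 (O = -10850*203480 = -2207758000)
p = 5728235368 (p = (73383 + 121880)*29336 = 195263*29336 = 5728235368)
O/(-369130 + p) = -2207758000/(-369130 + 5728235368) = -2207758000/5727866238 = -2207758000*1/5727866238 = -1103879000/2863933119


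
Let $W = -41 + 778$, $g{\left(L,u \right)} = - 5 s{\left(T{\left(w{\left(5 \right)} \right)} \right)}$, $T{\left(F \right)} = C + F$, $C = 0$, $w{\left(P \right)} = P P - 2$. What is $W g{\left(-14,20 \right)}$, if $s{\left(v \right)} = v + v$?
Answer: $-169510$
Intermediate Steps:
$w{\left(P \right)} = -2 + P^{2}$ ($w{\left(P \right)} = P^{2} - 2 = -2 + P^{2}$)
$T{\left(F \right)} = F$ ($T{\left(F \right)} = 0 + F = F$)
$s{\left(v \right)} = 2 v$
$g{\left(L,u \right)} = -230$ ($g{\left(L,u \right)} = - 5 \cdot 2 \left(-2 + 5^{2}\right) = - 5 \cdot 2 \left(-2 + 25\right) = - 5 \cdot 2 \cdot 23 = \left(-5\right) 46 = -230$)
$W = 737$
$W g{\left(-14,20 \right)} = 737 \left(-230\right) = -169510$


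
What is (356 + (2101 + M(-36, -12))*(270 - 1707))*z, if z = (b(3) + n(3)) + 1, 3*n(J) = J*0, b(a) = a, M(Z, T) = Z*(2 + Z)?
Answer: -19110676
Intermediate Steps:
n(J) = 0 (n(J) = (J*0)/3 = (⅓)*0 = 0)
z = 4 (z = (3 + 0) + 1 = 3 + 1 = 4)
(356 + (2101 + M(-36, -12))*(270 - 1707))*z = (356 + (2101 - 36*(2 - 36))*(270 - 1707))*4 = (356 + (2101 - 36*(-34))*(-1437))*4 = (356 + (2101 + 1224)*(-1437))*4 = (356 + 3325*(-1437))*4 = (356 - 4778025)*4 = -4777669*4 = -19110676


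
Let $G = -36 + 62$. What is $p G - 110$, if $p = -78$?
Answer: $-2138$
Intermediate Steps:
$G = 26$
$p G - 110 = \left(-78\right) 26 - 110 = -2028 - 110 = -2138$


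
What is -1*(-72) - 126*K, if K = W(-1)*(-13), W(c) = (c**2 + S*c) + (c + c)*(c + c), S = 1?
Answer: 6624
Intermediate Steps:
W(c) = c + 5*c**2 (W(c) = (c**2 + 1*c) + (c + c)*(c + c) = (c**2 + c) + (2*c)*(2*c) = (c + c**2) + 4*c**2 = c + 5*c**2)
K = -52 (K = -(1 + 5*(-1))*(-13) = -(1 - 5)*(-13) = -1*(-4)*(-13) = 4*(-13) = -52)
-1*(-72) - 126*K = -1*(-72) - 126*(-52) = 72 + 6552 = 6624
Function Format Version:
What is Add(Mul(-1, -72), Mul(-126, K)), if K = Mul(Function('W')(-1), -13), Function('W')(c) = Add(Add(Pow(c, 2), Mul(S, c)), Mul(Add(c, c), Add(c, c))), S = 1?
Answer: 6624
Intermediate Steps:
Function('W')(c) = Add(c, Mul(5, Pow(c, 2))) (Function('W')(c) = Add(Add(Pow(c, 2), Mul(1, c)), Mul(Add(c, c), Add(c, c))) = Add(Add(Pow(c, 2), c), Mul(Mul(2, c), Mul(2, c))) = Add(Add(c, Pow(c, 2)), Mul(4, Pow(c, 2))) = Add(c, Mul(5, Pow(c, 2))))
K = -52 (K = Mul(Mul(-1, Add(1, Mul(5, -1))), -13) = Mul(Mul(-1, Add(1, -5)), -13) = Mul(Mul(-1, -4), -13) = Mul(4, -13) = -52)
Add(Mul(-1, -72), Mul(-126, K)) = Add(Mul(-1, -72), Mul(-126, -52)) = Add(72, 6552) = 6624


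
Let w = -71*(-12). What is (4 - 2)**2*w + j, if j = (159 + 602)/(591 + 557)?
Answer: 3913145/1148 ≈ 3408.7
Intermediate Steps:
j = 761/1148 ≈ 0.66289
w = 852
(4 - 2)**2*w + j = (4 - 2)**2*852 + 761/1148 = 2**2*852 + 761/1148 = 4*852 + 761/1148 = 3408 + 761/1148 = 3913145/1148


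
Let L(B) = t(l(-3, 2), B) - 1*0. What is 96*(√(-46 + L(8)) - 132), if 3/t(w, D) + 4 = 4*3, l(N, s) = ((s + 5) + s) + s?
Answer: -12672 + 24*I*√730 ≈ -12672.0 + 648.44*I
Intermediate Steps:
l(N, s) = 5 + 3*s (l(N, s) = ((5 + s) + s) + s = (5 + 2*s) + s = 5 + 3*s)
t(w, D) = 3/8 (t(w, D) = 3/(-4 + 4*3) = 3/(-4 + 12) = 3/8)
L(B) = 3/8 (L(B) = 3/8 - 1*0 = 3/8 + 0 = 3/8)
96*(√(-46 + L(8)) - 132) = 96*(√(-46 + 3/8) - 132) = 96*(√(-365/8) - 132) = 96*(I*√730/4 - 132) = 96*(-132 + I*√730/4) = -12672 + 24*I*√730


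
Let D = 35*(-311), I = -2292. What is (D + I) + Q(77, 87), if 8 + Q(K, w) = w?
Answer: -13098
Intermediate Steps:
Q(K, w) = -8 + w
D = -10885
(D + I) + Q(77, 87) = (-10885 - 2292) + (-8 + 87) = -13177 + 79 = -13098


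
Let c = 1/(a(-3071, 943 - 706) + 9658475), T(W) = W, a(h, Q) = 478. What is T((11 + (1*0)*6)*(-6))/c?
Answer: -637490898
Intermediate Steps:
c = 1/9658953 (c = 1/(478 + 9658475) = 1/9658953 ≈ 1.0353e-7)
T((11 + (1*0)*6)*(-6))/c = ((11 + (1*0)*6)*(-6))/(1/9658953) = ((11 + 0*6)*(-6))*9658953 = ((11 + 0)*(-6))*9658953 = (11*(-6))*9658953 = -66*9658953 = -637490898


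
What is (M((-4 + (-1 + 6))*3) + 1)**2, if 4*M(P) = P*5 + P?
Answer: 121/4 ≈ 30.250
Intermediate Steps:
M(P) = 3*P/2 (M(P) = (P*5 + P)/4 = (5*P + P)/4 = (6*P)/4 = 3*P/2)
(M((-4 + (-1 + 6))*3) + 1)**2 = (3*((-4 + (-1 + 6))*3)/2 + 1)**2 = (3*((-4 + 5)*3)/2 + 1)**2 = (3*(1*3)/2 + 1)**2 = ((3/2)*3 + 1)**2 = (9/2 + 1)**2 = (11/2)**2 = 121/4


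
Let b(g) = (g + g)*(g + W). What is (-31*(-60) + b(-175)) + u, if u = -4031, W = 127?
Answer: 14629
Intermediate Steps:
b(g) = 2*g*(127 + g) (b(g) = (g + g)*(g + 127) = (2*g)*(127 + g) = 2*g*(127 + g))
(-31*(-60) + b(-175)) + u = (-31*(-60) + 2*(-175)*(127 - 175)) - 4031 = (1860 + 2*(-175)*(-48)) - 4031 = (1860 + 16800) - 4031 = 18660 - 4031 = 14629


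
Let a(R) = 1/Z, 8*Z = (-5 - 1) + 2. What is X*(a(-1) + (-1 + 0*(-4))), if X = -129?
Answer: 387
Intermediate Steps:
Z = -½ (Z = ((-5 - 1) + 2)/8 = (-6 + 2)/8 = (⅛)*(-4) = -½ ≈ -0.50000)
a(R) = -2 (a(R) = 1/(-½) = -2)
X*(a(-1) + (-1 + 0*(-4))) = -129*(-2 + (-1 + 0*(-4))) = -129*(-2 + (-1 + 0)) = -129*(-2 - 1) = -129*(-3) = 387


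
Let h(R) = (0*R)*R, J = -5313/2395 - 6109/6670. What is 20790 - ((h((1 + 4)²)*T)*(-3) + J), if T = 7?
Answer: 66432608453/3194930 ≈ 20793.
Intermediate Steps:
J = -10013753/3194930 (J = -5313*1/2395 - 6109*1/6670 = -5313/2395 - 6109/6670 = -10013753/3194930 ≈ -3.1343)
h(R) = 0 (h(R) = 0*R = 0)
20790 - ((h((1 + 4)²)*T)*(-3) + J) = 20790 - ((0*7)*(-3) - 10013753/3194930) = 20790 - (0*(-3) - 10013753/3194930) = 20790 - (0 - 10013753/3194930) = 20790 - 1*(-10013753/3194930) = 20790 + 10013753/3194930 = 66432608453/3194930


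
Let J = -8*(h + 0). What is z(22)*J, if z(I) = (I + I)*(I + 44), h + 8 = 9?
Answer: -23232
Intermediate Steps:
h = 1 (h = -8 + 9 = 1)
z(I) = 2*I*(44 + I) (z(I) = (2*I)*(44 + I) = 2*I*(44 + I))
J = -8 (J = -8*(1 + 0) = -8*1 = -8)
z(22)*J = (2*22*(44 + 22))*(-8) = (2*22*66)*(-8) = 2904*(-8) = -23232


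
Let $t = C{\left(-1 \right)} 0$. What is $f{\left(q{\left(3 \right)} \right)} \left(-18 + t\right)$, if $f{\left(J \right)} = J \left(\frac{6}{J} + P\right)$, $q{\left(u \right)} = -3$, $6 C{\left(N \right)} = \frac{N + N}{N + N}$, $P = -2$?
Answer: $-216$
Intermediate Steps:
$C{\left(N \right)} = \frac{1}{6}$ ($C{\left(N \right)} = \frac{\left(N + N\right) \frac{1}{N + N}}{6} = \frac{2 N \frac{1}{2 N}}{6} = \frac{1}{6} \cdot 1 = \frac{1}{6}$)
$f{\left(J \right)} = J \left(-2 + \frac{6}{J}\right)$ ($f{\left(J \right)} = J \left(\frac{6}{J} - 2\right) = J \left(-2 + \frac{6}{J}\right)$)
$t = 0$ ($t = \frac{1}{6} \cdot 0 = 0$)
$f{\left(q{\left(3 \right)} \right)} \left(-18 + t\right) = \left(6 - -6\right) \left(-18 + 0\right) = \left(6 + 6\right) \left(-18\right) = 12 \left(-18\right) = -216$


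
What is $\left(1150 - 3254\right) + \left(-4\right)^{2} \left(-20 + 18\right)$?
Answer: $-2136$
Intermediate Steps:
$\left(1150 - 3254\right) + \left(-4\right)^{2} \left(-20 + 18\right) = -2104 + 16 \left(-2\right) = -2104 - 32 = -2136$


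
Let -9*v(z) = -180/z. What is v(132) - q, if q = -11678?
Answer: 385379/33 ≈ 11678.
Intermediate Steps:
v(z) = 20/z (v(z) = -(-20)/z = 20/z)
v(132) - q = 20/132 - 1*(-11678) = 20*(1/132) + 11678 = 5/33 + 11678 = 385379/33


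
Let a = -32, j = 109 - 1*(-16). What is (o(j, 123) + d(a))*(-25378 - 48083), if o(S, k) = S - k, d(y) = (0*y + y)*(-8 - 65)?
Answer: -171751818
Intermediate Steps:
j = 125 (j = 109 + 16 = 125)
d(y) = -73*y (d(y) = (0 + y)*(-73) = y*(-73) = -73*y)
(o(j, 123) + d(a))*(-25378 - 48083) = ((125 - 1*123) - 73*(-32))*(-25378 - 48083) = ((125 - 123) + 2336)*(-73461) = (2 + 2336)*(-73461) = 2338*(-73461) = -171751818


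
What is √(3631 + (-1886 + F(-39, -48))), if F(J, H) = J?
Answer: √1706 ≈ 41.304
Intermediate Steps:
√(3631 + (-1886 + F(-39, -48))) = √(3631 + (-1886 - 39)) = √(3631 - 1925) = √1706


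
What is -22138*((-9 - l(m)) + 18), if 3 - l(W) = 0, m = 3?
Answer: -132828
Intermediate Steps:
l(W) = 3 (l(W) = 3 - 1*0 = 3 + 0 = 3)
-22138*((-9 - l(m)) + 18) = -22138*((-9 - 1*3) + 18) = -22138*((-9 - 3) + 18) = -22138*(-12 + 18) = -22138*6 = -132828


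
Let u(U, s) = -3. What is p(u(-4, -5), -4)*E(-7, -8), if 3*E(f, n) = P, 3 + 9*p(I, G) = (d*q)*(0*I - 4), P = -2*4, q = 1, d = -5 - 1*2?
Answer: -200/27 ≈ -7.4074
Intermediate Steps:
d = -7 (d = -5 - 2 = -7)
P = -8
p(I, G) = 25/9 (p(I, G) = -⅓ + ((-7*1)*(0*I - 4))/9 = -⅓ + (-7*(0 - 4))/9 = -⅓ + (-7*(-4))/9 = -⅓ + (⅑)*28 = -⅓ + 28/9 = 25/9)
E(f, n) = -8/3 (E(f, n) = (⅓)*(-8) = -8/3)
p(u(-4, -5), -4)*E(-7, -8) = (25/9)*(-8/3) = -200/27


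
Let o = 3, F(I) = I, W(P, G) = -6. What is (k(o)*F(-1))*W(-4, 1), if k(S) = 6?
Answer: 36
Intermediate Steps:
(k(o)*F(-1))*W(-4, 1) = (6*(-1))*(-6) = -6*(-6) = 36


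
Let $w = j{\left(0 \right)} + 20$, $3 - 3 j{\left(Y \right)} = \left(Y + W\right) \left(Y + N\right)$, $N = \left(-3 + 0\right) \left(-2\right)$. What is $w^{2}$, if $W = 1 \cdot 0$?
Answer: $441$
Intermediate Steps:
$W = 0$
$N = 6$ ($N = \left(-3\right) \left(-2\right) = 6$)
$j{\left(Y \right)} = 1 - \frac{Y \left(6 + Y\right)}{3}$ ($j{\left(Y \right)} = 1 - \frac{\left(Y + 0\right) \left(Y + 6\right)}{3} = 1 - \frac{Y \left(6 + Y\right)}{3}$)
$w = 21$ ($w = \left(1 - 0 - \frac{0^{2}}{3}\right) + 20 = \left(1 + 0 - 0\right) + 20 = \left(1 + 0 + 0\right) + 20 = 1 + 20 = 21$)
$w^{2} = 21^{2} = 441$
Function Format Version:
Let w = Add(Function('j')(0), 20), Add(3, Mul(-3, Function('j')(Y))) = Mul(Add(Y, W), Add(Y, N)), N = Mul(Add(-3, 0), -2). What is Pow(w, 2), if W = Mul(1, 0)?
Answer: 441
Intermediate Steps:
W = 0
N = 6 (N = Mul(-3, -2) = 6)
Function('j')(Y) = Add(1, Mul(Rational(-1, 3), Y, Add(6, Y))) (Function('j')(Y) = Add(1, Mul(Rational(-1, 3), Mul(Add(Y, 0), Add(Y, 6)))) = Add(1, Mul(Rational(-1, 3), Mul(Y, Add(6, Y)))) = Add(1, Mul(Rational(-1, 3), Y, Add(6, Y))))
w = 21 (w = Add(Add(1, Mul(-2, 0), Mul(Rational(-1, 3), Pow(0, 2))), 20) = Add(Add(1, 0, Mul(Rational(-1, 3), 0)), 20) = Add(Add(1, 0, 0), 20) = Add(1, 20) = 21)
Pow(w, 2) = Pow(21, 2) = 441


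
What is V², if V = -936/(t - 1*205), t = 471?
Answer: 219024/17689 ≈ 12.382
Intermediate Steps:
V = -468/133 (V = -936/(471 - 1*205) = -936/(471 - 205) = -936/266 = -936*1/266 = -468/133 ≈ -3.5188)
V² = (-468/133)² = 219024/17689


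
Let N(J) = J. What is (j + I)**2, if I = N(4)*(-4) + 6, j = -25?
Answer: 1225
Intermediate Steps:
I = -10 (I = 4*(-4) + 6 = -16 + 6 = -10)
(j + I)**2 = (-25 - 10)**2 = (-35)**2 = 1225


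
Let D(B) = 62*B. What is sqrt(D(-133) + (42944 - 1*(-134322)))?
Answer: 6*sqrt(4695) ≈ 411.12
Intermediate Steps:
sqrt(D(-133) + (42944 - 1*(-134322))) = sqrt(62*(-133) + (42944 - 1*(-134322))) = sqrt(-8246 + (42944 + 134322)) = sqrt(-8246 + 177266) = sqrt(169020) = 6*sqrt(4695)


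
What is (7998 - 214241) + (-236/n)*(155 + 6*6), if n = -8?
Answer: -401217/2 ≈ -2.0061e+5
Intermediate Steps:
(7998 - 214241) + (-236/n)*(155 + 6*6) = (7998 - 214241) + (-236/(-8))*(155 + 6*6) = -206243 + (-236*(-⅛))*(155 + 36) = -206243 + (59/2)*191 = -206243 + 11269/2 = -401217/2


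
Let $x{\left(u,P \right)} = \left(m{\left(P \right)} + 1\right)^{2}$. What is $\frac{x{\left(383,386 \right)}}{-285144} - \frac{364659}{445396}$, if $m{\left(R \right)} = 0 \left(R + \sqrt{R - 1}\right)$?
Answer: $- \frac{25995192823}{31750499256} \approx -0.81873$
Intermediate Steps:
$m{\left(R \right)} = 0$ ($m{\left(R \right)} = 0 \left(R + \sqrt{-1 + R}\right) = 0$)
$x{\left(u,P \right)} = 1$ ($x{\left(u,P \right)} = \left(0 + 1\right)^{2} = 1^{2} = 1$)
$\frac{x{\left(383,386 \right)}}{-285144} - \frac{364659}{445396} = 1 \frac{1}{-285144} - \frac{364659}{445396} = 1 \left(- \frac{1}{285144}\right) - \frac{364659}{445396} = - \frac{1}{285144} - \frac{364659}{445396} = - \frac{25995192823}{31750499256}$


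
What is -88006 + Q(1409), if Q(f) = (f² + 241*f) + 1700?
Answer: 2238544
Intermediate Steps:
Q(f) = 1700 + f² + 241*f
-88006 + Q(1409) = -88006 + (1700 + 1409² + 241*1409) = -88006 + (1700 + 1985281 + 339569) = -88006 + 2326550 = 2238544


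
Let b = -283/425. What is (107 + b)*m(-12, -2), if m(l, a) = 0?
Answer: 0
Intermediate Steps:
b = -283/425 (b = -283*1/425 = -283/425 ≈ -0.66588)
(107 + b)*m(-12, -2) = (107 - 283/425)*0 = (45192/425)*0 = 0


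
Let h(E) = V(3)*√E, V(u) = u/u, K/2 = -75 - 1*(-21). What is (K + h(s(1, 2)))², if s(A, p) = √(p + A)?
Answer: (108 - 3^(¼))² ≈ 11381.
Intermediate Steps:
s(A, p) = √(A + p)
K = -108 (K = 2*(-75 - 1*(-21)) = 2*(-75 + 21) = 2*(-54) = -108)
V(u) = 1
h(E) = √E (h(E) = 1*√E = √E)
(K + h(s(1, 2)))² = (-108 + √(√(1 + 2)))² = (-108 + √(√3))² = (-108 + 3^(¼))²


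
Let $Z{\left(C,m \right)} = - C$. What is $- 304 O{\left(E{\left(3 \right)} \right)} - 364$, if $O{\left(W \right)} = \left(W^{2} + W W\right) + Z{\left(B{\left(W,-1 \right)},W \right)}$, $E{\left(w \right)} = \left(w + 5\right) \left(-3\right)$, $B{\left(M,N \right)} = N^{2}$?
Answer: $-350268$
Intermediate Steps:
$E{\left(w \right)} = -15 - 3 w$ ($E{\left(w \right)} = \left(5 + w\right) \left(-3\right) = -15 - 3 w$)
$O{\left(W \right)} = -1 + 2 W^{2}$ ($O{\left(W \right)} = \left(W^{2} + W W\right) - \left(-1\right)^{2} = \left(W^{2} + W^{2}\right) - 1 = 2 W^{2} - 1 = -1 + 2 W^{2}$)
$- 304 O{\left(E{\left(3 \right)} \right)} - 364 = - 304 \left(-1 + 2 \left(-15 - 9\right)^{2}\right) - 364 = - 304 \left(-1 + 2 \left(-24\right)^{2}\right) - 364 = - 304 \left(-1 + 2 \cdot 576\right) - 364 = - 304 \left(-1 + 1152\right) - 364 = \left(-304\right) 1151 - 364 = -349904 - 364 = -350268$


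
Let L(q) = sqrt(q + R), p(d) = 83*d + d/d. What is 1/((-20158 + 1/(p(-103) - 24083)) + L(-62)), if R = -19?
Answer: -21463878834069/432668956442293642 - 9583039449*I/432668956442293642 ≈ -4.9608e-5 - 2.2149e-8*I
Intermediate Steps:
p(d) = 1 + 83*d (p(d) = 83*d + 1 = 1 + 83*d)
L(q) = sqrt(-19 + q) (L(q) = sqrt(q - 19) = sqrt(-19 + q))
1/((-20158 + 1/(p(-103) - 24083)) + L(-62)) = 1/((-20158 + 1/((1 + 83*(-103)) - 24083)) + sqrt(-19 - 62)) = 1/((-20158 + 1/((1 - 8549) - 24083)) + sqrt(-81)) = 1/((-20158 + 1/(-8548 - 24083)) + 9*I) = 1/((-20158 + 1/(-32631)) + 9*I) = 1/((-20158 - 1/32631) + 9*I) = 1/(-657775699/32631 + 9*I) = 1064782161*(-657775699/32631 - 9*I)/432668956442293642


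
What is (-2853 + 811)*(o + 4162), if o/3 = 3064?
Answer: -27268868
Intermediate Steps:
o = 9192 (o = 3*3064 = 9192)
(-2853 + 811)*(o + 4162) = (-2853 + 811)*(9192 + 4162) = -2042*13354 = -27268868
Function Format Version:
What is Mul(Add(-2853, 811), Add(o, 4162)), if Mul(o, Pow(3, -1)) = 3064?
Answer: -27268868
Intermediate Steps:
o = 9192 (o = Mul(3, 3064) = 9192)
Mul(Add(-2853, 811), Add(o, 4162)) = Mul(Add(-2853, 811), Add(9192, 4162)) = Mul(-2042, 13354) = -27268868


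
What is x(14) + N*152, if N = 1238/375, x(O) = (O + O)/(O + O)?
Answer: 188551/375 ≈ 502.80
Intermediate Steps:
x(O) = 1 (x(O) = (2*O)/((2*O)) = (2*O)*(1/(2*O)) = 1)
N = 1238/375 (N = 1238*(1/375) = 1238/375 ≈ 3.3013)
x(14) + N*152 = 1 + (1238/375)*152 = 1 + 188176/375 = 188551/375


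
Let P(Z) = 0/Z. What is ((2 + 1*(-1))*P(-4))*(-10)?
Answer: 0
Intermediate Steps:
P(Z) = 0
((2 + 1*(-1))*P(-4))*(-10) = ((2 + 1*(-1))*0)*(-10) = ((2 - 1)*0)*(-10) = (1*0)*(-10) = 0*(-10) = 0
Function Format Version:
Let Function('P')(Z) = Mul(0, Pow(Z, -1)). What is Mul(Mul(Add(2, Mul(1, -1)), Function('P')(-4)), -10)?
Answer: 0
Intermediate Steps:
Function('P')(Z) = 0
Mul(Mul(Add(2, Mul(1, -1)), Function('P')(-4)), -10) = Mul(Mul(Add(2, Mul(1, -1)), 0), -10) = Mul(Mul(Add(2, -1), 0), -10) = Mul(Mul(1, 0), -10) = Mul(0, -10) = 0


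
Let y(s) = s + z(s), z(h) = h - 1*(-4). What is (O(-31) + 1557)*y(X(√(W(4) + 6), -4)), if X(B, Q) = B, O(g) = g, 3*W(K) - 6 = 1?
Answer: 6104 + 15260*√3/3 ≈ 14914.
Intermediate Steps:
z(h) = 4 + h (z(h) = h + 4 = 4 + h)
W(K) = 7/3 (W(K) = 2 + (⅓)*1 = 2 + ⅓ = 7/3)
y(s) = 4 + 2*s (y(s) = s + (4 + s) = 4 + 2*s)
(O(-31) + 1557)*y(X(√(W(4) + 6), -4)) = (-31 + 1557)*(4 + 2*√(7/3 + 6)) = 1526*(4 + 2*√(25/3)) = 1526*(4 + 2*(5*√3/3)) = 1526*(4 + 10*√3/3) = 6104 + 15260*√3/3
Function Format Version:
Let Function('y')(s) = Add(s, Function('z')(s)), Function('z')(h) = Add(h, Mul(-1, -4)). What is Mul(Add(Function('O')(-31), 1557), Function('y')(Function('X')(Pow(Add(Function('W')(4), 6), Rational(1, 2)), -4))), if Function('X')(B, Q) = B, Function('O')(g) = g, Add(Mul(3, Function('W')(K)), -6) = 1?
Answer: Add(6104, Mul(Rational(15260, 3), Pow(3, Rational(1, 2)))) ≈ 14914.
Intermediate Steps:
Function('z')(h) = Add(4, h) (Function('z')(h) = Add(h, 4) = Add(4, h))
Function('W')(K) = Rational(7, 3) (Function('W')(K) = Add(2, Mul(Rational(1, 3), 1)) = Add(2, Rational(1, 3)) = Rational(7, 3))
Function('y')(s) = Add(4, Mul(2, s)) (Function('y')(s) = Add(s, Add(4, s)) = Add(4, Mul(2, s)))
Mul(Add(Function('O')(-31), 1557), Function('y')(Function('X')(Pow(Add(Function('W')(4), 6), Rational(1, 2)), -4))) = Mul(Add(-31, 1557), Add(4, Mul(2, Pow(Add(Rational(7, 3), 6), Rational(1, 2))))) = Mul(1526, Add(4, Mul(2, Pow(Rational(25, 3), Rational(1, 2))))) = Mul(1526, Add(4, Mul(2, Mul(Rational(5, 3), Pow(3, Rational(1, 2)))))) = Mul(1526, Add(4, Mul(Rational(10, 3), Pow(3, Rational(1, 2))))) = Add(6104, Mul(Rational(15260, 3), Pow(3, Rational(1, 2))))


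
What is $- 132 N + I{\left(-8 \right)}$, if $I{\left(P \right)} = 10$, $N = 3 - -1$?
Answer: $-518$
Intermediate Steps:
$N = 4$ ($N = 3 + 1 = 4$)
$- 132 N + I{\left(-8 \right)} = \left(-132\right) 4 + 10 = -528 + 10 = -518$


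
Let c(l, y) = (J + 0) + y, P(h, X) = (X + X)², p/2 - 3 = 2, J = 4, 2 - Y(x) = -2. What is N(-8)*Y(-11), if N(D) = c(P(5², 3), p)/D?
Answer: -7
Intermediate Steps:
Y(x) = 4 (Y(x) = 2 - 1*(-2) = 2 + 2 = 4)
p = 10 (p = 6 + 2*2 = 6 + 4 = 10)
P(h, X) = 4*X² (P(h, X) = (2*X)² = 4*X²)
c(l, y) = 4 + y (c(l, y) = (4 + 0) + y = 4 + y)
N(D) = 14/D (N(D) = (4 + 10)/D = 14/D)
N(-8)*Y(-11) = (14/(-8))*4 = (14*(-⅛))*4 = -7/4*4 = -7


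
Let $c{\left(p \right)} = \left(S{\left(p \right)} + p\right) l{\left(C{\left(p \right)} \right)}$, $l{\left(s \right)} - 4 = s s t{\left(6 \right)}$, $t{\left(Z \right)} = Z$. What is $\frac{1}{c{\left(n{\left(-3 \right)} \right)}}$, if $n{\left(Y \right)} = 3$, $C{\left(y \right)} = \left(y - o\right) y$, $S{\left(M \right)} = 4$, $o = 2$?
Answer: $\frac{1}{406} \approx 0.0024631$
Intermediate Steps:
$C{\left(y \right)} = y \left(-2 + y\right)$ ($C{\left(y \right)} = \left(y - 2\right) y = \left(-2 + y\right) y = y \left(-2 + y\right)$)
$l{\left(s \right)} = 4 + 6 s^{2}$ ($l{\left(s \right)} = 4 + s s 6 = 4 + s^{2} \cdot 6 = 4 + 6 s^{2}$)
$c{\left(p \right)} = \left(4 + p\right) \left(4 + 6 p^{2} \left(-2 + p\right)^{2}\right)$ ($c{\left(p \right)} = \left(4 + p\right) \left(4 + 6 \left(p \left(-2 + p\right)\right)^{2}\right) = \left(4 + p\right) \left(4 + 6 p^{2} \left(-2 + p\right)^{2}\right)$)
$\frac{1}{c{\left(n{\left(-3 \right)} \right)}} = \frac{1}{2 \left(2 + 3 \cdot 3^{2} \left(-2 + 3\right)^{2}\right) \left(4 + 3\right)} = \frac{1}{2 \left(2 + 3 \cdot 9 \cdot 1^{2}\right) 7} = \frac{1}{2 \left(2 + 3 \cdot 9 \cdot 1\right) 7} = \frac{1}{2 \left(2 + 27\right) 7} = \frac{1}{2 \cdot 29 \cdot 7} = \frac{1}{406}$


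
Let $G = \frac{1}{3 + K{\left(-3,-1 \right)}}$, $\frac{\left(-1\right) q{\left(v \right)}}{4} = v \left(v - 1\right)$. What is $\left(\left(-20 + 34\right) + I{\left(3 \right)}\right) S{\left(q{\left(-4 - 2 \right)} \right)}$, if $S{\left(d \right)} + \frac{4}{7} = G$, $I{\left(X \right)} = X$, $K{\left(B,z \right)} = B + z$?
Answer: $- \frac{187}{7} \approx -26.714$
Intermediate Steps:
$q{\left(v \right)} = - 4 v \left(-1 + v\right)$ ($q{\left(v \right)} = - 4 v \left(v - 1\right) = - 4 v \left(-1 + v\right)$)
$G = -1$ ($G = \frac{1}{3 - 4} = \frac{1}{-1} = -1$)
$S{\left(d \right)} = - \frac{11}{7}$ ($S{\left(d \right)} = - \frac{4}{7} - 1 = - \frac{11}{7}$)
$\left(\left(-20 + 34\right) + I{\left(3 \right)}\right) S{\left(q{\left(-4 - 2 \right)} \right)} = \left(\left(-20 + 34\right) + 3\right) \left(- \frac{11}{7}\right) = \left(14 + 3\right) \left(- \frac{11}{7}\right) = 17 \left(- \frac{11}{7}\right) = - \frac{187}{7}$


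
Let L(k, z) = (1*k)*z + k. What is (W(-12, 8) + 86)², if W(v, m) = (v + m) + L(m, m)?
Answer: 23716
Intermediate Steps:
L(k, z) = k + k*z (L(k, z) = k*z + k = k + k*z)
W(v, m) = m + v + m*(1 + m) (W(v, m) = (v + m) + m*(1 + m) = (m + v) + m*(1 + m) = m + v + m*(1 + m))
(W(-12, 8) + 86)² = ((8 - 12 + 8*(1 + 8)) + 86)² = ((8 - 12 + 8*9) + 86)² = ((8 - 12 + 72) + 86)² = (68 + 86)² = 154² = 23716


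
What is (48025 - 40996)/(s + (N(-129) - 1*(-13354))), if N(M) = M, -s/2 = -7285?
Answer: 2343/9265 ≈ 0.25289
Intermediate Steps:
s = 14570 (s = -2*(-7285) = 14570)
(48025 - 40996)/(s + (N(-129) - 1*(-13354))) = (48025 - 40996)/(14570 + (-129 - 1*(-13354))) = 7029/(14570 + (-129 + 13354)) = 7029/(14570 + 13225) = 7029/27795 = 7029*(1/27795) = 2343/9265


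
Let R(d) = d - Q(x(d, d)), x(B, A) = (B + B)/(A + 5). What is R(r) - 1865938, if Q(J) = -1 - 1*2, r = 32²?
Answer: -1864911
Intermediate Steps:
r = 1024
x(B, A) = 2*B/(5 + A) (x(B, A) = (2*B)/(5 + A) = 2*B/(5 + A))
Q(J) = -3 (Q(J) = -1 - 2 = -3)
R(d) = 3 + d (R(d) = d - 1*(-3) = d + 3 = 3 + d)
R(r) - 1865938 = (3 + 1024) - 1865938 = 1027 - 1865938 = -1864911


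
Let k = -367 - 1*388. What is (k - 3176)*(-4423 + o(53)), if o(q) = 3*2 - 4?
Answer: 17378951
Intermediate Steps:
k = -755 (k = -367 - 388 = -755)
o(q) = 2 (o(q) = 6 - 4 = 2)
(k - 3176)*(-4423 + o(53)) = (-755 - 3176)*(-4423 + 2) = -3931*(-4421) = 17378951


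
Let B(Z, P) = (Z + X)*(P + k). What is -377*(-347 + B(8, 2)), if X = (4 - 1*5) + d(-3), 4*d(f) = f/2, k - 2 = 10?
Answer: 383409/4 ≈ 95852.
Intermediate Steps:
k = 12 (k = 2 + 10 = 12)
d(f) = f/8 (d(f) = (f/2)/4 = f/8)
X = -11/8 (X = (4 - 1*5) + (⅛)*(-3) = (4 - 5) - 3/8 = -1 - 3/8 = -11/8 ≈ -1.3750)
B(Z, P) = (12 + P)*(-11/8 + Z) (B(Z, P) = (Z - 11/8)*(P + 12) = (-11/8 + Z)*(12 + P) = (12 + P)*(-11/8 + Z))
-377*(-347 + B(8, 2)) = -377*(-347 + (-33/2 + 12*8 - 11/8*2 + 2*8)) = -377*(-347 + (-33/2 + 96 - 11/4 + 16)) = -377*(-347 + 371/4) = -377*(-1017/4) = 383409/4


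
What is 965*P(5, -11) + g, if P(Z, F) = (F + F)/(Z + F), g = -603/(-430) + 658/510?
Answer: 25884899/7310 ≈ 3541.0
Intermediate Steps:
g = 59047/21930 (g = -603*(-1/430) + 658*(1/510) = 603/430 + 329/255 = 59047/21930 ≈ 2.6925)
P(Z, F) = 2*F/(F + Z) (P(Z, F) = (2*F)/(F + Z) = 2*F/(F + Z))
965*P(5, -11) + g = 965*(2*(-11)/(-11 + 5)) + 59047/21930 = 965*(2*(-11)/(-6)) + 59047/21930 = 965*(2*(-11)*(-⅙)) + 59047/21930 = 965*(11/3) + 59047/21930 = 10615/3 + 59047/21930 = 25884899/7310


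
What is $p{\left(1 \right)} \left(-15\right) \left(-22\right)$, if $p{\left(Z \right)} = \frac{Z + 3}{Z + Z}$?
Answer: $660$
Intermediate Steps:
$p{\left(Z \right)} = \frac{3 + Z}{2 Z}$
$p{\left(1 \right)} \left(-15\right) \left(-22\right) = \frac{3 + 1}{2 \cdot 1} \left(-15\right) \left(-22\right) = \frac{1}{2} \cdot 1 \cdot 4 \left(-15\right) \left(-22\right) = 2 \left(-15\right) \left(-22\right) = \left(-30\right) \left(-22\right) = 660$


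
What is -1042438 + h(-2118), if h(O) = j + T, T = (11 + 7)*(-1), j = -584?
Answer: -1043040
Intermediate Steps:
T = -18 (T = 18*(-1) = -18)
h(O) = -602 (h(O) = -584 - 18 = -602)
-1042438 + h(-2118) = -1042438 - 602 = -1043040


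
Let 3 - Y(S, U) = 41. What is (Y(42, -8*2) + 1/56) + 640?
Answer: 33713/56 ≈ 602.02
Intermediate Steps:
Y(S, U) = -38 (Y(S, U) = 3 - 1*41 = 3 - 41 = -38)
(Y(42, -8*2) + 1/56) + 640 = (-38 + 1/56) + 640 = -2127/56 + 640 = 33713/56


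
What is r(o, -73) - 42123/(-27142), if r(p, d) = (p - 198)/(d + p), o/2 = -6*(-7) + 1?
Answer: -2492305/352846 ≈ -7.0634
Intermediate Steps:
o = 86 (o = 2*(-6*(-7) + 1) = 2*(42 + 1) = 2*43 = 86)
r(p, d) = (-198 + p)/(d + p)
r(o, -73) - 42123/(-27142) = (-198 + 86)/(-73 + 86) - 42123/(-27142) = -112/13 - 42123*(-1/27142) = (1/13)*(-112) + 42123/27142 = -112/13 + 42123/27142 = -2492305/352846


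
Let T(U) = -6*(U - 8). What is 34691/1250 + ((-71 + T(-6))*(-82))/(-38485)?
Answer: 267283127/9621250 ≈ 27.780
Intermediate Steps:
T(U) = 48 - 6*U (T(U) = -6*(-8 + U) = 48 - 6*U)
34691/1250 + ((-71 + T(-6))*(-82))/(-38485) = 34691/1250 + ((-71 + (48 - 6*(-6)))*(-82))/(-38485) = 34691*(1/1250) + ((-71 + (48 + 36))*(-82))*(-1/38485) = 34691/1250 + ((-71 + 84)*(-82))*(-1/38485) = 34691/1250 + (13*(-82))*(-1/38485) = 34691/1250 - 1066*(-1/38485) = 34691/1250 + 1066/38485 = 267283127/9621250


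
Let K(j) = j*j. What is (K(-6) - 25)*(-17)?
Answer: -187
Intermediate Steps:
K(j) = j**2
(K(-6) - 25)*(-17) = ((-6)**2 - 25)*(-17) = (36 - 25)*(-17) = 11*(-17) = -187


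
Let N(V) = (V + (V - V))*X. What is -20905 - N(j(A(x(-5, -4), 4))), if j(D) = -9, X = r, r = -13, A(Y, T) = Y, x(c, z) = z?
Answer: -21022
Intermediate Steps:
X = -13
N(V) = -13*V (N(V) = (V + (V - V))*(-13) = (V + 0)*(-13) = V*(-13) = -13*V)
-20905 - N(j(A(x(-5, -4), 4))) = -20905 - (-13)*(-9) = -20905 - 1*117 = -20905 - 117 = -21022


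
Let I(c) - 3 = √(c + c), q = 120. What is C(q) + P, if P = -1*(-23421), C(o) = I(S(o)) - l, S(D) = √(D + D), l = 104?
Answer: 23320 + 2*√2*15^(¼) ≈ 23326.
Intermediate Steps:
S(D) = √2*√D (S(D) = √(2*D) = √2*√D)
I(c) = 3 + √2*√c (I(c) = 3 + √(c + c) = 3 + √(2*c) = 3 + √2*√c)
C(o) = -101 + 2^(¾)*o^(¼) (C(o) = (3 + √2*√(√2*√o)) - 1*104 = (3 + √2*(2^(¼)*o^(¼))) - 104 = (3 + 2^(¾)*o^(¼)) - 104 = -101 + 2^(¾)*o^(¼))
P = 23421
C(q) + P = (-101 + 2^(¾)*120^(¼)) + 23421 = (-101 + 2*√2*15^(¼)) + 23421 = 23320 + 2*√2*15^(¼)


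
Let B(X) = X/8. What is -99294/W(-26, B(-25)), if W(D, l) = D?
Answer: 3819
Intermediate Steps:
B(X) = X/8 (B(X) = X*(⅛) = X/8)
-99294/W(-26, B(-25)) = -99294/(-26) = -99294*(-1/26) = 3819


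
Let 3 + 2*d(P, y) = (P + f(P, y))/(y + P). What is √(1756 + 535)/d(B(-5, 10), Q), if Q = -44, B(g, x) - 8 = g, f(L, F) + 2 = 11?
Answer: -82*√2291/135 ≈ -29.073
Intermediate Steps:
f(L, F) = 9 (f(L, F) = -2 + 11 = 9)
B(g, x) = 8 + g
d(P, y) = -3/2 + (9 + P)/(2*(P + y)) (d(P, y) = -3/2 + ((P + 9)/(y + P))/2 = -3/2 + ((9 + P)/(P + y))/2 = -3/2 + (9 + P)/(2*(P + y)))
√(1756 + 535)/d(B(-5, 10), Q) = √(1756 + 535)/(((9/2 - (8 - 5) - 3/2*(-44))/((8 - 5) - 44))) = √2291/(((9/2 - 1*3 + 66)/(3 - 44))) = √2291/(((9/2 - 3 + 66)/(-41))) = √2291/((-1/41*135/2)) = √2291/(-135/82) = √2291*(-82/135) = -82*√2291/135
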